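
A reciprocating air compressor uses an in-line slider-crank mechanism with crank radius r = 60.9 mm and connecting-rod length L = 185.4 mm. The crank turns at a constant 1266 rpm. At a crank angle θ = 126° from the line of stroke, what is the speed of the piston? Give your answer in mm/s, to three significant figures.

5220

ω = 2π·1266/60 = 132.6 rad/s
For an in-line slider-crank, x = r cosθ + √(L² − r² sin²θ), so v = −rω sinθ·[1 + r cosθ/√(L² − r² sin²θ)].
With r = 0.0609 m, L = 0.1854 m, θ = 126°: √(L² − r² sin²θ) = 0.17873 m.
v = −0.0609·132.6·0.80902·[1 + 0.0609·-0.58779/0.17873] = -5.2237 m/s.
|v| = 5.2237 m/s = 5223.7 mm/s.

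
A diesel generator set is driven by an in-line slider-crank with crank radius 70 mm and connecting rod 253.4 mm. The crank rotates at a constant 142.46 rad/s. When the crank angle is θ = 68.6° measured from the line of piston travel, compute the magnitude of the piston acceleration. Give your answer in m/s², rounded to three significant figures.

ω = 142.5 rad/s
x(θ) = r cosθ + √(L² − r² sin²θ); with ω constant, a = ω²·d²x/dθ².
d²x/dθ² = −r cosθ − r²(cos2θ)/√u − r⁴ sin²2θ/(4u^{3/2}),  u = L² − r² sin²θ = 0.0599639 m².
Substituting r = 0.07 m, L = 0.2534 m, θ = 68.6°: d²x/dθ² = -0.011048 m.
a = ω²·d²x/dθ² = (142.5)²·(-0.011048) = -224.22 m/s²;  |a| = 224.22 m/s².

224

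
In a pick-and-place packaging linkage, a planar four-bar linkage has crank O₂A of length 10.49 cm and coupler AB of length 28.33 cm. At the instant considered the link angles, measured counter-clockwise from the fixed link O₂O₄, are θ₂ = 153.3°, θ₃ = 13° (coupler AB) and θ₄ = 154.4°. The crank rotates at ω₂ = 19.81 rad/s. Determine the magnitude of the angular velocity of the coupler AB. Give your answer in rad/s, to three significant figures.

ω₂ = 19.81 rad/s
Differentiating the loop-closure r₂e^{iθ₂}+r₃e^{iθ₃}=r₁+r₄e^{iθ₄} gives r₂ω₂e^{iθ₂}+r₃ω₃e^{iθ₃}=r₄ω₄e^{iθ₄}.
Eliminating the other unknown: ω₃ = r₂ω₂ sin(θ₄−θ₂) / [r₃ sin(θ₃−θ₄)].
Numerator sine = +0.01920; denominator sine = -0.62388.
Result = 0.1049·19.81·(+0.01920) / (0.2833·(-0.62388)) = -0.22571 rad/s; magnitude 0.22571 rad/s.

0.226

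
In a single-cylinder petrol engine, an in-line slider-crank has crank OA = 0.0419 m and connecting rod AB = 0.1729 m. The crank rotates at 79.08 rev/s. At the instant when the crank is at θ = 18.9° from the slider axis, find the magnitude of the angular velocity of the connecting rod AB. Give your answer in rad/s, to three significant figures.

114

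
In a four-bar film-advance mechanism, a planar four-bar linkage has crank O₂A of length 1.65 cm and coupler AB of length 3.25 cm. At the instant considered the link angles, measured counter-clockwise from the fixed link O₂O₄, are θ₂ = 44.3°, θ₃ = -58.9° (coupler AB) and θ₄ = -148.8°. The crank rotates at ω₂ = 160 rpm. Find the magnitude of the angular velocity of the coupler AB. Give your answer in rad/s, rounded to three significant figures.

1.93

ω₂ = 16.76 rad/s (from 160 rpm).
Differentiating the loop-closure r₂e^{iθ₂}+r₃e^{iθ₃}=r₁+r₄e^{iθ₄} gives r₂ω₂e^{iθ₂}+r₃ω₃e^{iθ₃}=r₄ω₄e^{iθ₄}.
Eliminating the other unknown: ω₃ = r₂ω₂ sin(θ₄−θ₂) / [r₃ sin(θ₃−θ₄)].
Numerator sine = +0.22665; denominator sine = +1.00000.
Result = 0.0165·16.76·(+0.22665) / (0.0325·(+1.00000)) = +1.928 rad/s; magnitude 1.928 rad/s.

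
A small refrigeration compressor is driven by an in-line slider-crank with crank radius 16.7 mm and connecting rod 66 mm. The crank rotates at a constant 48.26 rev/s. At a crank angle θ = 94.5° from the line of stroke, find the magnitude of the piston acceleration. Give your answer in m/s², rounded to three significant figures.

517

ω = 2π·48.3 = 303.2 rad/s
x(θ) = r cosθ + √(L² − r² sin²θ); with ω constant, a = ω²·d²x/dθ².
d²x/dθ² = −r cosθ − r²(cos2θ)/√u − r⁴ sin²2θ/(4u^{3/2}),  u = L² − r² sin²θ = 0.00407883 m².
Substituting r = 0.0167 m, L = 0.066 m, θ = 94.5°: d²x/dθ² = +0.0056215 m.
a = ω²·d²x/dθ² = (303.2)²·(+0.0056215) = +516.88 m/s²;  |a| = 516.88 m/s².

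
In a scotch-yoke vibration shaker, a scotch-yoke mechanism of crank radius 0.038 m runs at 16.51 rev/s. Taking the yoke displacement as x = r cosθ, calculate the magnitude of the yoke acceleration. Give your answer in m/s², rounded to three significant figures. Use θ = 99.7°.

68.9

ω = 103.7 rad/s (from 16.51 rev/s).
x = r cosθ ⇒ ẍ = −rω² cosθ (ω constant).
|a| = rω²|cosθ| = 0.038·(103.7)²·|cos 99.7°| = 68.899 m/s².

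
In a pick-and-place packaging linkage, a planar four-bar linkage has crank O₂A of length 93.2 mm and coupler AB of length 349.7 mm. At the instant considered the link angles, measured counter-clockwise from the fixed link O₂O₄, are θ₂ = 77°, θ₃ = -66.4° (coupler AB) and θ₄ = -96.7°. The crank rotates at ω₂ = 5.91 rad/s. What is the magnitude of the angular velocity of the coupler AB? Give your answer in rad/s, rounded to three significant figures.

ω₂ = 5.91 rad/s
Differentiating the loop-closure r₂e^{iθ₂}+r₃e^{iθ₃}=r₁+r₄e^{iθ₄} gives r₂ω₂e^{iθ₂}+r₃ω₃e^{iθ₃}=r₄ω₄e^{iθ₄}.
Eliminating the other unknown: ω₃ = r₂ω₂ sin(θ₄−θ₂) / [r₃ sin(θ₃−θ₄)].
Numerator sine = -0.10973; denominator sine = +0.50453.
Result = 0.0932·5.91·(-0.10973) / (0.3497·(+0.50453)) = -0.34258 rad/s; magnitude 0.34258 rad/s.

0.343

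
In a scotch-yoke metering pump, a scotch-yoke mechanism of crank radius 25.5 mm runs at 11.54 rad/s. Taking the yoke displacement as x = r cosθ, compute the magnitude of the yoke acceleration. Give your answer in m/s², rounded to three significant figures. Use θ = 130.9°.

2.22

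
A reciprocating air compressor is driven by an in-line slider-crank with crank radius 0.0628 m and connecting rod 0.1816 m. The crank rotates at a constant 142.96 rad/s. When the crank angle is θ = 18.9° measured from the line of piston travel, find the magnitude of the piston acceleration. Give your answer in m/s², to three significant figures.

1570

ω = 143 rad/s
x(θ) = r cosθ + √(L² − r² sin²θ); with ω constant, a = ω²·d²x/dθ².
d²x/dθ² = −r cosθ − r²(cos2θ)/√u − r⁴ sin²2θ/(4u^{3/2}),  u = L² − r² sin²θ = 0.0325648 m².
Substituting r = 0.0628 m, L = 0.1816 m, θ = 18.9°: d²x/dθ² = -0.076931 m.
a = ω²·d²x/dθ² = (143)²·(-0.076931) = -1572.3 m/s²;  |a| = 1572.3 m/s².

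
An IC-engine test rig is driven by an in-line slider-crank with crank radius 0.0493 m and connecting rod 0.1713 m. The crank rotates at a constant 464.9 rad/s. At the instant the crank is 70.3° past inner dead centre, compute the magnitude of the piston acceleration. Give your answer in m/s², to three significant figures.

ω = 464.9 rad/s
x(θ) = r cosθ + √(L² − r² sin²θ); with ω constant, a = ω²·d²x/dθ².
d²x/dθ² = −r cosθ − r²(cos2θ)/√u − r⁴ sin²2θ/(4u^{3/2}),  u = L² − r² sin²θ = 0.0271894 m².
Substituting r = 0.0493 m, L = 0.1713 m, θ = 70.3°: d²x/dθ² = -0.0053615 m.
a = ω²·d²x/dθ² = (464.9)²·(-0.0053615) = -1158.8 m/s²;  |a| = 1158.8 m/s².

1160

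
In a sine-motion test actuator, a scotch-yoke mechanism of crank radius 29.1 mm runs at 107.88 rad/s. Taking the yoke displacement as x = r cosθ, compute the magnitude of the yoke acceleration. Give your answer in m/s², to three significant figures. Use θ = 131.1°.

223

ω = 107.9 rad/s
x = r cosθ ⇒ ẍ = −rω² cosθ (ω constant).
|a| = rω²|cosθ| = 0.0291·(107.9)²·|cos 131.1°| = 222.63 m/s².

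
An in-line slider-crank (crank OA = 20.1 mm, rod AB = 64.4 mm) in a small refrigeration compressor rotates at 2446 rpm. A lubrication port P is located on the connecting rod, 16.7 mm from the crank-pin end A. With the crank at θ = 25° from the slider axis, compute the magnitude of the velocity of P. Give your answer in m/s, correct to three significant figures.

ω = 256.1 rad/s.  Crank-pin speed |V_A| = rω = 5.1485 m/s, perpendicular to OA.
Rod angle: sinφ = −(r/L) sinθ ⇒ φ = -7.580°; ω_rod = −rω cosθ/√(L²−r²sin²θ) = -73.094 rad/s.
V_P = V_A + ω_rod × AP, with AP = 0.0167 m along the rod.
Components: V_Px = −rω sinθ − a·ω_rod·sinφ = -2.3369 m/s;  V_Py = rω cosθ + a·ω_rod·cosφ = +3.4561 m/s.
|V_P| = √(V_Px² + V_Py²) = 4.172 m/s.

4.17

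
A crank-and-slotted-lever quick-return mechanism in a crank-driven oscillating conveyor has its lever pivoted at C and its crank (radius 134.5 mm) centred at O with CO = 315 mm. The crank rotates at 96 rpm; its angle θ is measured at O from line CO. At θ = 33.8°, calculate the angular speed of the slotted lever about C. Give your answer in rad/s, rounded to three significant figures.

2.85

ω = 10.05 rad/s (from 96 rpm).
Crank pin A relative to C: A = (d + r cosθ, r sinθ); lever angle φ = atan2(r sinθ, d + r cosθ).
Differentiating tanφ: φ̇ = rω(d cosθ + r)/(d² + r² + 2dr cosθ).
d² + r² + 2dr cosθ = |CA|² = 0.187729 m²;  d cosθ + r = +0.39626 m.
|ω_lever| = |0.1345·10.05·+0.39626| / 0.187729 = 2.8541 rad/s.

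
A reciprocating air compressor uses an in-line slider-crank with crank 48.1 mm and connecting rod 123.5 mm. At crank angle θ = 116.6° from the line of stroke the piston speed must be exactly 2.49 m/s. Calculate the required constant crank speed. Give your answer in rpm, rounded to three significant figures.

For an in-line slider-crank, |v_piston| = rω|sinθ|·[1 + r cosθ/√(L² − r² sin²θ)].
With r = 0.0481 m, L = 0.1235 m, θ = 116.6°: the bracketed kinematic factor |dx/dθ| = 0.035008 m.
ω = v/|dx/dθ| = 2.49/0.035008 = 71.127 rad/s.
N = 60ω/(2π) = 679.22 rpm.

679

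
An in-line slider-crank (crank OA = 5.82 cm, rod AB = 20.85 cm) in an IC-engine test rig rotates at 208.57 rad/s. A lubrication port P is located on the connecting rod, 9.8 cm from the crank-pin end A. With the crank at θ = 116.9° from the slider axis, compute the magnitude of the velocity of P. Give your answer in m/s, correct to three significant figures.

10.6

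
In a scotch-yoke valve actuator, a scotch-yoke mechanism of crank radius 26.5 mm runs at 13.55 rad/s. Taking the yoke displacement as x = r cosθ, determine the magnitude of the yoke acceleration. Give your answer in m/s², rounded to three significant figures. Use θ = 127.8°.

2.98

ω = 13.55 rad/s
x = r cosθ ⇒ ẍ = −rω² cosθ (ω constant).
|a| = rω²|cosθ| = 0.0265·(13.55)²·|cos 127.8°| = 2.9821 m/s².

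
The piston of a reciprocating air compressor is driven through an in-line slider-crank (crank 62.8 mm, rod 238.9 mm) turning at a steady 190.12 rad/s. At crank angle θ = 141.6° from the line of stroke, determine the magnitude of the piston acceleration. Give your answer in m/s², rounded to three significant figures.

1630

ω = 190.1 rad/s
x(θ) = r cosθ + √(L² − r² sin²θ); with ω constant, a = ω²·d²x/dθ².
d²x/dθ² = −r cosθ − r²(cos2θ)/√u − r⁴ sin²2θ/(4u^{3/2}),  u = L² − r² sin²θ = 0.0555516 m².
Substituting r = 0.0628 m, L = 0.2389 m, θ = 141.6°: d²x/dθ² = +0.045113 m.
a = ω²·d²x/dθ² = (190.1)²·(+0.045113) = +1630.7 m/s²;  |a| = 1630.7 m/s².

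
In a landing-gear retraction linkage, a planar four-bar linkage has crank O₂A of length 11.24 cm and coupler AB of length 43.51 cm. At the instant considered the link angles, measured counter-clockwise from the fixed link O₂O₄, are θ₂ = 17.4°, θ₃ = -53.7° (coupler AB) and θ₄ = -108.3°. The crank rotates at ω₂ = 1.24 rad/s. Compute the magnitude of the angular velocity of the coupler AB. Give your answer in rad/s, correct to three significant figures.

0.319

ω₂ = 1.24 rad/s
Differentiating the loop-closure r₂e^{iθ₂}+r₃e^{iθ₃}=r₁+r₄e^{iθ₄} gives r₂ω₂e^{iθ₂}+r₃ω₃e^{iθ₃}=r₄ω₄e^{iθ₄}.
Eliminating the other unknown: ω₃ = r₂ω₂ sin(θ₄−θ₂) / [r₃ sin(θ₃−θ₄)].
Numerator sine = -0.81208; denominator sine = +0.81513.
Result = 0.1124·1.24·(-0.81208) / (0.4351·(+0.81513)) = -0.31913 rad/s; magnitude 0.31913 rad/s.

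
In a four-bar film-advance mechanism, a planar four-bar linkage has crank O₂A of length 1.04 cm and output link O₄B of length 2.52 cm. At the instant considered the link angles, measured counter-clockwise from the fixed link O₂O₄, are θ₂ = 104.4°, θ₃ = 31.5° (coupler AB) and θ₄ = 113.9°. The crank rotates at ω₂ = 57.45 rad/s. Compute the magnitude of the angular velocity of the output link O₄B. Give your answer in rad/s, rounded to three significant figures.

ω₂ = 57.45 rad/s
Differentiating the loop-closure r₂e^{iθ₂}+r₃e^{iθ₃}=r₁+r₄e^{iθ₄} gives r₂ω₂e^{iθ₂}+r₃ω₃e^{iθ₃}=r₄ω₄e^{iθ₄}.
Eliminating the other unknown: ω₄ = r₂ω₂ sin(θ₂−θ₃) / [r₄ sin(θ₄−θ₃)].
Numerator sine = +0.95579; denominator sine = +0.99122.
Result = 0.0104·57.45·(+0.95579) / (0.0252·(+0.99122)) = +22.862 rad/s; magnitude 22.862 rad/s.

22.9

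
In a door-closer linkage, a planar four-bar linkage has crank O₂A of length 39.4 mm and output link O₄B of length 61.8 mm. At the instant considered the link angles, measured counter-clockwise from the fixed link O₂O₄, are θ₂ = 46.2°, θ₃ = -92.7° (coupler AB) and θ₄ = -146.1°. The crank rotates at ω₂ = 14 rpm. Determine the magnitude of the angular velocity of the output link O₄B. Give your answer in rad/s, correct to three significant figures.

0.765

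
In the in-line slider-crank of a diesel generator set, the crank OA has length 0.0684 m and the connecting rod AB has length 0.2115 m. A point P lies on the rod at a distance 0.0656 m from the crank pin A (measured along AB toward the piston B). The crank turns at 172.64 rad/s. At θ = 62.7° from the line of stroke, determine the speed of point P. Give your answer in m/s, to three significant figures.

11.6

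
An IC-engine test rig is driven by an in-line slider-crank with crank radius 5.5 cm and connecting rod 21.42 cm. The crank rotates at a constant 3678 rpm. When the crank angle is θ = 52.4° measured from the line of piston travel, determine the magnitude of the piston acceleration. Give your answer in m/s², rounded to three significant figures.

4470

ω = 2π·3678/60 = 385.2 rad/s
x(θ) = r cosθ + √(L² − r² sin²θ); with ω constant, a = ω²·d²x/dθ².
d²x/dθ² = −r cosθ − r²(cos2θ)/√u − r⁴ sin²2θ/(4u^{3/2}),  u = L² − r² sin²θ = 0.0439828 m².
Substituting r = 0.055 m, L = 0.2142 m, θ = 52.4°: d²x/dθ² = -0.030105 m.
a = ω²·d²x/dθ² = (385.2)²·(-0.030105) = -4466 m/s²;  |a| = 4466 m/s².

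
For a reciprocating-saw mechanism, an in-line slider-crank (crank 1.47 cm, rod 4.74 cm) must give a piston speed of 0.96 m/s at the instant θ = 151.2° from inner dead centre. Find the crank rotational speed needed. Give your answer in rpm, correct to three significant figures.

1790

For an in-line slider-crank, |v_piston| = rω|sinθ|·[1 + r cosθ/√(L² − r² sin²θ)].
With r = 0.0147 m, L = 0.0474 m, θ = 151.2°: the bracketed kinematic factor |dx/dθ| = 0.0051353 m.
ω = v/|dx/dθ| = 0.96/0.0051353 = 186.94 rad/s.
N = 60ω/(2π) = 1785.1 rpm.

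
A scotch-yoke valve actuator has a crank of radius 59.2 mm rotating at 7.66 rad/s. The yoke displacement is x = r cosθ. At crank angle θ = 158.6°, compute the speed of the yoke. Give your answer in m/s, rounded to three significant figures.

0.165

ω = 7.66 rad/s
x = r cosθ ⇒ ẋ = −rω sinθ.
|v| = rω|sinθ| = 0.0592·7.66·|sin 158.6°| = 0.16546 m/s.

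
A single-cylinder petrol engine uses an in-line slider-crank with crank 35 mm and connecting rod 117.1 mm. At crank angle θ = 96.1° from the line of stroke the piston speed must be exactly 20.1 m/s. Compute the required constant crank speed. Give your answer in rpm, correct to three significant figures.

5710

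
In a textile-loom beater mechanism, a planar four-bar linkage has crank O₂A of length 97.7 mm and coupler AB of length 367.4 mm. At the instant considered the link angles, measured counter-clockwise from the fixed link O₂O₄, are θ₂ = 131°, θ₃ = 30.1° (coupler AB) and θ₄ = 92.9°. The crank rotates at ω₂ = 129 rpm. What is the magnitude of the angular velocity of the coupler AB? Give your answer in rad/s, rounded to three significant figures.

2.49

ω₂ = 13.51 rad/s (from 129 rpm).
Differentiating the loop-closure r₂e^{iθ₂}+r₃e^{iθ₃}=r₁+r₄e^{iθ₄} gives r₂ω₂e^{iθ₂}+r₃ω₃e^{iθ₃}=r₄ω₄e^{iθ₄}.
Eliminating the other unknown: ω₃ = r₂ω₂ sin(θ₄−θ₂) / [r₃ sin(θ₃−θ₄)].
Numerator sine = -0.61704; denominator sine = -0.88942.
Result = 0.0977·13.51·(-0.61704) / (0.3674·(-0.88942)) = +2.4922 rad/s; magnitude 2.4922 rad/s.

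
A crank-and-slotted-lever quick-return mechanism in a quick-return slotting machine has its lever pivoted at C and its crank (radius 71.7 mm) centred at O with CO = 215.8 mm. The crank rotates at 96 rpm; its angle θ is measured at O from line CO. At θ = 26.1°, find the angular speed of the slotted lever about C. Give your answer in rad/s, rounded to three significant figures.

ω = 10.05 rad/s (from 96 rpm).
Crank pin A relative to C: A = (d + r cosθ, r sinθ); lever angle φ = atan2(r sinθ, d + r cosθ).
Differentiating tanφ: φ̇ = rω(d cosθ + r)/(d² + r² + 2dr cosθ).
d² + r² + 2dr cosθ = |CA|² = 0.0795006 m²;  d cosθ + r = +0.26549 m.
|ω_lever| = |0.0717·10.05·+0.26549| / 0.0795006 = 2.4072 rad/s.

2.41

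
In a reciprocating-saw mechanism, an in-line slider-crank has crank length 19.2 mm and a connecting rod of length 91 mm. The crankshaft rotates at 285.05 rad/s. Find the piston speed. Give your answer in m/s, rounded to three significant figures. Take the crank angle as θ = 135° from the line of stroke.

ω = 285.1 rad/s
For an in-line slider-crank, x = r cosθ + √(L² − r² sin²θ), so v = −rω sinθ·[1 + r cosθ/√(L² − r² sin²θ)].
With r = 0.0192 m, L = 0.091 m, θ = 135°: √(L² − r² sin²θ) = 0.089982 m.
v = −0.0192·285.1·0.70711·[1 + 0.0192·-0.70711/0.089982] = -3.2861 m/s.
|v| = 3.2861 m/s.

3.29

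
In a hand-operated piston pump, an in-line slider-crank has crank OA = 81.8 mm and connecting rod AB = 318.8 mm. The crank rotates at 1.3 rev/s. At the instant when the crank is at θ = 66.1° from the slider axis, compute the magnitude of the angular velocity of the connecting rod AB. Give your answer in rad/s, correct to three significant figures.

ω = 8.168 rad/s (converted from 1.3 rev/s).
The rod makes angle φ with the slider axis where L sinφ = r sinθ; differentiating, L cosφ·φ̇ = r ω cosθ.
L cosφ = √(L² − r² sin²θ) = 0.3099 m.
|ω_rod| = r ω |cosθ| / √(L² − r² sin²θ) = 0.0818·8.168·0.40514/0.3099 = 0.87349 rad/s.

0.873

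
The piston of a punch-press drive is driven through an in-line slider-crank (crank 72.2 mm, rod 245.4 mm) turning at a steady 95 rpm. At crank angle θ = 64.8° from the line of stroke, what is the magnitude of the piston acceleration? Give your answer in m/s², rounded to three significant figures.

ω = 2π·95/60 = 9.948 rad/s
x(θ) = r cosθ + √(L² − r² sin²θ); with ω constant, a = ω²·d²x/dθ².
d²x/dθ² = −r cosθ − r²(cos2θ)/√u − r⁴ sin²2θ/(4u^{3/2}),  u = L² − r² sin²θ = 0.0559533 m².
Substituting r = 0.0722 m, L = 0.2454 m, θ = 64.8°: d²x/dθ² = -0.016999 m.
a = ω²·d²x/dθ² = (9.948)²·(-0.016999) = -1.6824 m/s²;  |a| = 1.6824 m/s².

1.68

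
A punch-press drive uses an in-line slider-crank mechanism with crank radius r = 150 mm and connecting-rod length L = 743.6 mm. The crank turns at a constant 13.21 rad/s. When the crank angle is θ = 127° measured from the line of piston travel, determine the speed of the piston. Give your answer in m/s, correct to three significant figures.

1.39

ω = 13.21 rad/s
For an in-line slider-crank, x = r cosθ + √(L² − r² sin²θ), so v = −rω sinθ·[1 + r cosθ/√(L² − r² sin²θ)].
With r = 0.15 m, L = 0.7436 m, θ = 127°: √(L² − r² sin²θ) = 0.73389 m.
v = −0.15·13.21·0.79864·[1 + 0.15·-0.60182/0.73389] = -1.3878 m/s.
|v| = 1.3878 m/s.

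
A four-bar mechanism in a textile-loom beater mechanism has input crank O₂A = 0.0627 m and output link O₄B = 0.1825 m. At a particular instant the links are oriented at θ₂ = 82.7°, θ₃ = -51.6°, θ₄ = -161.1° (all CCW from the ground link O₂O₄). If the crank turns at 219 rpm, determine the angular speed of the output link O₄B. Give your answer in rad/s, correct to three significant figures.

ω₂ = 22.93 rad/s (from 219 rpm).
Differentiating the loop-closure r₂e^{iθ₂}+r₃e^{iθ₃}=r₁+r₄e^{iθ₄} gives r₂ω₂e^{iθ₂}+r₃ω₃e^{iθ₃}=r₄ω₄e^{iθ₄}.
Eliminating the other unknown: ω₄ = r₂ω₂ sin(θ₂−θ₃) / [r₄ sin(θ₄−θ₃)].
Numerator sine = +0.71569; denominator sine = -0.94264.
Result = 0.0627·22.93·(+0.71569) / (0.1825·(-0.94264)) = -5.9822 rad/s; magnitude 5.9822 rad/s.

5.98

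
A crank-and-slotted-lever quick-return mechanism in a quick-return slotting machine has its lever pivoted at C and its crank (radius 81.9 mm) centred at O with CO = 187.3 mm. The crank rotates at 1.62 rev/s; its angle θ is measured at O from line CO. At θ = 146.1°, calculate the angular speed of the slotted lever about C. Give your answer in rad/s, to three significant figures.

3.76

ω = 10.18 rad/s (from 1.62 rev/s).
Crank pin A relative to C: A = (d + r cosθ, r sinθ); lever angle φ = atan2(r sinθ, d + r cosθ).
Differentiating tanφ: φ̇ = rω(d cosθ + r)/(d² + r² + 2dr cosθ).
d² + r² + 2dr cosθ = |CA|² = 0.0163243 m²;  d cosθ + r = -0.073561 m.
|ω_lever| = |0.0819·10.18·-0.073561| / 0.0163243 = 3.7566 rad/s.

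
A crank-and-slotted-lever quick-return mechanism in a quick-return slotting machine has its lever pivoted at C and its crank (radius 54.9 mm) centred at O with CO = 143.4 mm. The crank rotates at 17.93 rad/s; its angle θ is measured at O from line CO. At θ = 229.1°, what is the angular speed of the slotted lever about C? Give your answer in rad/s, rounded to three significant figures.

ω = 17.93 rad/s
Crank pin A relative to C: A = (d + r cosθ, r sinθ); lever angle φ = atan2(r sinθ, d + r cosθ).
Differentiating tanφ: φ̇ = rω(d cosθ + r)/(d² + r² + 2dr cosθ).
d² + r² + 2dr cosθ = |CA|² = 0.0132685 m²;  d cosθ + r = -0.03899 m.
|ω_lever| = |0.0549·17.93·-0.03899| / 0.0132685 = 2.8926 rad/s.

2.89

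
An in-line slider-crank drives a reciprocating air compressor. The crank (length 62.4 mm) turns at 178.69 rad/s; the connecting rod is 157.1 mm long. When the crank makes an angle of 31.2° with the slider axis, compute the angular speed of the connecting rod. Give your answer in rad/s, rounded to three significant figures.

ω = 178.7 rad/s
The rod makes angle φ with the slider axis where L sinφ = r sinθ; differentiating, L cosφ·φ̇ = r ω cosθ.
L cosφ = √(L² − r² sin²θ) = 0.15374 m.
|ω_rod| = r ω |cosθ| / √(L² − r² sin²θ) = 0.0624·178.7·0.85536/0.15374 = 62.037 rad/s.

62.0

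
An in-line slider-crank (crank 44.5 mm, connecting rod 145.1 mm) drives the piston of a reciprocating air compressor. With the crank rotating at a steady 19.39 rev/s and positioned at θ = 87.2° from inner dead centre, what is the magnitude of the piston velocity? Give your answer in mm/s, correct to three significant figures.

ω = 2π·19.4 = 121.8 rad/s
For an in-line slider-crank, x = r cosθ + √(L² − r² sin²θ), so v = −rω sinθ·[1 + r cosθ/√(L² − r² sin²θ)].
With r = 0.0445 m, L = 0.1451 m, θ = 87.2°: √(L² − r² sin²θ) = 0.13812 m.
v = −0.0445·121.8·0.99881·[1 + 0.0445·0.04885/0.13812] = -5.5002 m/s.
|v| = 5.5002 m/s = 5500.2 mm/s.

5500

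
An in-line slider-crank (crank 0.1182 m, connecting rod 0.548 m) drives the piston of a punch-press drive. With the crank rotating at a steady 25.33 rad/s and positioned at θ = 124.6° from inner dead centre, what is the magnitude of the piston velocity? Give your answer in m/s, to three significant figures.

2.16

ω = 25.33 rad/s
For an in-line slider-crank, x = r cosθ + √(L² − r² sin²θ), so v = −rω sinθ·[1 + r cosθ/√(L² − r² sin²θ)].
With r = 0.1182 m, L = 0.548 m, θ = 124.6°: √(L² − r² sin²θ) = 0.53929 m.
v = −0.1182·25.33·0.82314·[1 + 0.1182·-0.56784/0.53929] = -2.1578 m/s.
|v| = 2.1578 m/s.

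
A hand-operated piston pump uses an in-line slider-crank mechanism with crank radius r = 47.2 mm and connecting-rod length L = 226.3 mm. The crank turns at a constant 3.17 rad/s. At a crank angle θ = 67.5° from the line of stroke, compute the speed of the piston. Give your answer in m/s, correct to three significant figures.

0.149

ω = 3.17 rad/s
For an in-line slider-crank, x = r cosθ + √(L² − r² sin²θ), so v = −rω sinθ·[1 + r cosθ/√(L² − r² sin²θ)].
With r = 0.0472 m, L = 0.2263 m, θ = 67.5°: √(L² − r² sin²θ) = 0.22206 m.
v = −0.0472·3.17·0.92388·[1 + 0.0472·0.38268/0.22206] = -0.14948 m/s.
|v| = 0.14948 m/s.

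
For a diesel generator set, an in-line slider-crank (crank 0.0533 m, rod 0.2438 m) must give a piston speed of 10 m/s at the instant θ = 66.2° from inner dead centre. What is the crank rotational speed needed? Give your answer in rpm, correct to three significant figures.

1800

For an in-line slider-crank, |v_piston| = rω|sinθ|·[1 + r cosθ/√(L² − r² sin²θ)].
With r = 0.0533 m, L = 0.2438 m, θ = 66.2°: the bracketed kinematic factor |dx/dθ| = 0.053159 m.
ω = v/|dx/dθ| = 10/0.053159 = 188.12 rad/s.
N = 60ω/(2π) = 1796.4 rpm.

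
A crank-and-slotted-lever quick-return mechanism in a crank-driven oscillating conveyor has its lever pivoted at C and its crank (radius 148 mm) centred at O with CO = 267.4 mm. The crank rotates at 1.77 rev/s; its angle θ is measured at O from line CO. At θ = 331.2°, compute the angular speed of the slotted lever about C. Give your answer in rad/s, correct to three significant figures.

3.87

ω = 11.12 rad/s (from 1.77 rev/s).
Crank pin A relative to C: A = (d + r cosθ, r sinθ); lever angle φ = atan2(r sinθ, d + r cosθ).
Differentiating tanφ: φ̇ = rω(d cosθ + r)/(d² + r² + 2dr cosθ).
d² + r² + 2dr cosθ = |CA|² = 0.162767 m²;  d cosθ + r = +0.38232 m.
|ω_lever| = |0.148·11.12·+0.38232| / 0.162767 = 3.8662 rad/s.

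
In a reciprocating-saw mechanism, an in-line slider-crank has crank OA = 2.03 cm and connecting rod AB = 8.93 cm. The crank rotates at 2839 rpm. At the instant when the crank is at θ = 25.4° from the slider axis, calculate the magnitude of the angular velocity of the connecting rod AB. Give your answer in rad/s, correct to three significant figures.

61.3

ω = 297.3 rad/s (converted from 2839 rpm).
The rod makes angle φ with the slider axis where L sinφ = r sinθ; differentiating, L cosφ·φ̇ = r ω cosθ.
L cosφ = √(L² − r² sin²θ) = 0.088874 m.
|ω_rod| = r ω |cosθ| / √(L² − r² sin²θ) = 0.0203·297.3·0.90334/0.088874 = 61.343 rad/s.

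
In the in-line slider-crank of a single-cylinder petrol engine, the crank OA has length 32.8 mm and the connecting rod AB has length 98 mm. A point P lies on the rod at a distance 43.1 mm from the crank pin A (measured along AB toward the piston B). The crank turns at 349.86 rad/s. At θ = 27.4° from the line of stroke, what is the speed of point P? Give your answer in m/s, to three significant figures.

ω = 349.9 rad/s.  Crank-pin speed |V_A| = rω = 11.475 m/s, perpendicular to OA.
Rod angle: sinφ = −(r/L) sinθ ⇒ φ = -8.860°; ω_rod = −rω cosθ/√(L²−r²sin²θ) = -105.22 rad/s.
V_P = V_A + ω_rod × AP, with AP = 0.0431 m along the rod.
Components: V_Px = −rω sinθ − a·ω_rod·sinφ = -5.9795 m/s;  V_Py = rω cosθ + a·ω_rod·cosφ = +5.7074 m/s.
|V_P| = √(V_Px² + V_Py²) = 8.2661 m/s.

8.27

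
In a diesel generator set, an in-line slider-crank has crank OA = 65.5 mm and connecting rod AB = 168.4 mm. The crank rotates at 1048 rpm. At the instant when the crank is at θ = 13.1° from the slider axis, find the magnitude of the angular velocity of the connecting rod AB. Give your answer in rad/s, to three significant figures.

ω = 109.7 rad/s (converted from 1048 rpm).
The rod makes angle φ with the slider axis where L sinφ = r sinθ; differentiating, L cosφ·φ̇ = r ω cosθ.
L cosφ = √(L² − r² sin²θ) = 0.16774 m.
|ω_rod| = r ω |cosθ| / √(L² − r² sin²θ) = 0.0655·109.7·0.97398/0.16774 = 41.738 rad/s.

41.7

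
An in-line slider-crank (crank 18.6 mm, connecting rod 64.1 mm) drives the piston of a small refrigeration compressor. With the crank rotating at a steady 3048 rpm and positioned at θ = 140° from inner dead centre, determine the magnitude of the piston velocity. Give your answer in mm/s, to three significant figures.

2950

ω = 2π·3048/60 = 319.2 rad/s
For an in-line slider-crank, x = r cosθ + √(L² − r² sin²θ), so v = −rω sinθ·[1 + r cosθ/√(L² − r² sin²θ)].
With r = 0.0186 m, L = 0.0641 m, θ = 140°: √(L² − r² sin²θ) = 0.062975 m.
v = −0.0186·319.2·0.64279·[1 + 0.0186·-0.76604/0.062975] = -2.9527 m/s.
|v| = 2.9527 m/s = 2952.7 mm/s.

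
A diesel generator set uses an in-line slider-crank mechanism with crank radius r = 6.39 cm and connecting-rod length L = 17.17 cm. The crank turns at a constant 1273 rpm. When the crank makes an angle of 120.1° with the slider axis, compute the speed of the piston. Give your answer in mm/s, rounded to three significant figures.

5920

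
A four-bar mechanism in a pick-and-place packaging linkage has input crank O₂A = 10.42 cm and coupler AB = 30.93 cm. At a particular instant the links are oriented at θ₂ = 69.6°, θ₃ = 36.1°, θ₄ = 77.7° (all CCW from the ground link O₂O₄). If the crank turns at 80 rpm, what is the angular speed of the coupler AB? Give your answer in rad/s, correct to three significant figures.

0.599

ω₂ = 8.378 rad/s (from 80 rpm).
Differentiating the loop-closure r₂e^{iθ₂}+r₃e^{iθ₃}=r₁+r₄e^{iθ₄} gives r₂ω₂e^{iθ₂}+r₃ω₃e^{iθ₃}=r₄ω₄e^{iθ₄}.
Eliminating the other unknown: ω₃ = r₂ω₂ sin(θ₄−θ₂) / [r₃ sin(θ₃−θ₄)].
Numerator sine = +0.14090; denominator sine = -0.66393.
Result = 0.1042·8.378·(+0.14090) / (0.3093·(-0.66393)) = -0.59896 rad/s; magnitude 0.59896 rad/s.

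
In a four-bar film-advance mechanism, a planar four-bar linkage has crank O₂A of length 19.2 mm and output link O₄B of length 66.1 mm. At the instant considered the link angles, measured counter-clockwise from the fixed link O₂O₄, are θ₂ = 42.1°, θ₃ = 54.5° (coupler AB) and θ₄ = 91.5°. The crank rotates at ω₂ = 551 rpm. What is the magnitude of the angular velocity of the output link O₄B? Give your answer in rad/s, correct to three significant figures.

5.98

ω₂ = 57.7 rad/s (from 551 rpm).
Differentiating the loop-closure r₂e^{iθ₂}+r₃e^{iθ₃}=r₁+r₄e^{iθ₄} gives r₂ω₂e^{iθ₂}+r₃ω₃e^{iθ₃}=r₄ω₄e^{iθ₄}.
Eliminating the other unknown: ω₄ = r₂ω₂ sin(θ₂−θ₃) / [r₄ sin(θ₄−θ₃)].
Numerator sine = -0.21474; denominator sine = +0.60182.
Result = 0.0192·57.7·(-0.21474) / (0.0661·(+0.60182)) = -5.9803 rad/s; magnitude 5.9803 rad/s.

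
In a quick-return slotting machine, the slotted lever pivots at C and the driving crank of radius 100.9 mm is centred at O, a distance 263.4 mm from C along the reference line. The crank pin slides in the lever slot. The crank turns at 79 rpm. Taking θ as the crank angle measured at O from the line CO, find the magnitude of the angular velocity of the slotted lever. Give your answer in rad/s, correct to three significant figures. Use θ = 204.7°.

ω = 8.273 rad/s (from 79 rpm).
Crank pin A relative to C: A = (d + r cosθ, r sinθ); lever angle φ = atan2(r sinθ, d + r cosθ).
Differentiating tanφ: φ̇ = rω(d cosθ + r)/(d² + r² + 2dr cosθ).
d² + r² + 2dr cosθ = |CA|² = 0.0312694 m²;  d cosθ + r = -0.1384 m.
|ω_lever| = |0.1009·8.273·-0.1384| / 0.0312694 = 3.6946 rad/s.

3.69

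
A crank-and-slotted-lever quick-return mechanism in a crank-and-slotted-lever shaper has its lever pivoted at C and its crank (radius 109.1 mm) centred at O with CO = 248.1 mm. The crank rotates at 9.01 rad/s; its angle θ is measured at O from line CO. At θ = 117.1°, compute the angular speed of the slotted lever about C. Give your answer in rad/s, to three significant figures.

0.0790

ω = 9.01 rad/s
Crank pin A relative to C: A = (d + r cosθ, r sinθ); lever angle φ = atan2(r sinθ, d + r cosθ).
Differentiating tanφ: φ̇ = rω(d cosθ + r)/(d² + r² + 2dr cosθ).
d² + r² + 2dr cosθ = |CA|² = 0.0487953 m²;  d cosθ + r = -0.0039207 m.
|ω_lever| = |0.1091·9.01·-0.0039207| / 0.0487953 = 0.078983 rad/s.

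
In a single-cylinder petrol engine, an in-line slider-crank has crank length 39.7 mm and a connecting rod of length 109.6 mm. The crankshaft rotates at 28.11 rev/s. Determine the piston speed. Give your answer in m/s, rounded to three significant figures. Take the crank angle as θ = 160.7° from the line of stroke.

1.52

ω = 2π·28.1 = 176.6 rad/s
For an in-line slider-crank, x = r cosθ + √(L² − r² sin²θ), so v = −rω sinθ·[1 + r cosθ/√(L² − r² sin²θ)].
With r = 0.0397 m, L = 0.1096 m, θ = 160.7°: √(L² − r² sin²θ) = 0.10881 m.
v = −0.0397·176.6·0.33051·[1 + 0.0397·-0.94380/0.10881] = -1.5195 m/s.
|v| = 1.5195 m/s.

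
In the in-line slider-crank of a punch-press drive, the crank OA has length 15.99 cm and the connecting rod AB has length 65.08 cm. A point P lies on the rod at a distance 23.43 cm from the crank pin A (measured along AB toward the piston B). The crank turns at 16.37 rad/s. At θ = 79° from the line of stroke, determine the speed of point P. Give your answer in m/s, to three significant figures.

2.63

ω = 16.37 rad/s.  Crank-pin speed |V_A| = rω = 2.6176 m/s, perpendicular to OA.
Rod angle: sinφ = −(r/L) sinθ ⇒ φ = -13.956°; ω_rod = −rω cosθ/√(L²−r²sin²θ) = -0.79079 rad/s.
V_P = V_A + ω_rod × AP, with AP = 0.2343 m along the rod.
Components: V_Px = −rω sinθ − a·ω_rod·sinφ = -2.6142 m/s;  V_Py = rω cosθ + a·ω_rod·cosφ = +0.31964 m/s.
|V_P| = √(V_Px² + V_Py²) = 2.6336 m/s.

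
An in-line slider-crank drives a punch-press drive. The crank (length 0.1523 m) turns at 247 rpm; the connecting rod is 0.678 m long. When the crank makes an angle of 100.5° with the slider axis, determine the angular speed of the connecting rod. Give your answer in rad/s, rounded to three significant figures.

1.09

ω = 25.87 rad/s (converted from 247 rpm).
The rod makes angle φ with the slider axis where L sinφ = r sinθ; differentiating, L cosφ·φ̇ = r ω cosθ.
L cosφ = √(L² − r² sin²θ) = 0.66126 m.
|ω_rod| = r ω |cosθ| / √(L² − r² sin²θ) = 0.1523·25.87·0.18224/0.66126 = 1.0856 rad/s.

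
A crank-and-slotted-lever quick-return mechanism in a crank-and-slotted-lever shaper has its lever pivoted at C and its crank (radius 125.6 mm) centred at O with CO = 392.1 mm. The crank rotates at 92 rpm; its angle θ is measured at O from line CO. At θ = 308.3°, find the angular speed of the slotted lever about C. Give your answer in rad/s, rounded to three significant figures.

1.93

ω = 9.634 rad/s (from 92 rpm).
Crank pin A relative to C: A = (d + r cosθ, r sinθ); lever angle φ = atan2(r sinθ, d + r cosθ).
Differentiating tanφ: φ̇ = rω(d cosθ + r)/(d² + r² + 2dr cosθ).
d² + r² + 2dr cosθ = |CA|² = 0.230563 m²;  d cosθ + r = +0.36862 m.
|ω_lever| = |0.1256·9.634·+0.36862| / 0.230563 = 1.9346 rad/s.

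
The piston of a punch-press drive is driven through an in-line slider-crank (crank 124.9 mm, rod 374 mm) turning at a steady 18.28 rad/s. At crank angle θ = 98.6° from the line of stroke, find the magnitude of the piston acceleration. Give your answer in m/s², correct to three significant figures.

ω = 18.28 rad/s
x(θ) = r cosθ + √(L² − r² sin²θ); with ω constant, a = ω²·d²x/dθ².
d²x/dθ² = −r cosθ − r²(cos2θ)/√u − r⁴ sin²2θ/(4u^{3/2}),  u = L² − r² sin²θ = 0.124625 m².
Substituting r = 0.1249 m, L = 0.374 m, θ = 98.6°: d²x/dθ² = +0.06077 m.
a = ω²·d²x/dθ² = (18.28)²·(+0.06077) = +20.307 m/s²;  |a| = 20.307 m/s².

20.3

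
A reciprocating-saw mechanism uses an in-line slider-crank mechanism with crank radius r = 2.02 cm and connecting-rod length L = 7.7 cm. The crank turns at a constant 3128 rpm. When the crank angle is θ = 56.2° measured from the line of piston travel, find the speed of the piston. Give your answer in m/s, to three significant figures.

6.32

ω = 2π·3128/60 = 327.6 rad/s
For an in-line slider-crank, x = r cosθ + √(L² − r² sin²θ), so v = −rω sinθ·[1 + r cosθ/√(L² − r² sin²θ)].
With r = 0.0202 m, L = 0.077 m, θ = 56.2°: √(L² − r² sin²θ) = 0.075148 m.
v = −0.0202·327.6·0.83098·[1 + 0.0202·0.55630/0.075148] = -6.3206 m/s.
|v| = 6.3206 m/s.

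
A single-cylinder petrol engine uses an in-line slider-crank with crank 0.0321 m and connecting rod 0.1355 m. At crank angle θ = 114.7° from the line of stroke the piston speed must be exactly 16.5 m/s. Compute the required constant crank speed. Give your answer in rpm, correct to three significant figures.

6010

For an in-line slider-crank, |v_piston| = rω|sinθ|·[1 + r cosθ/√(L² − r² sin²θ)].
With r = 0.0321 m, L = 0.1355 m, θ = 114.7°: the bracketed kinematic factor |dx/dθ| = 0.026207 m.
ω = v/|dx/dθ| = 16.5/0.026207 = 629.61 rad/s.
N = 60ω/(2π) = 6012.3 rpm.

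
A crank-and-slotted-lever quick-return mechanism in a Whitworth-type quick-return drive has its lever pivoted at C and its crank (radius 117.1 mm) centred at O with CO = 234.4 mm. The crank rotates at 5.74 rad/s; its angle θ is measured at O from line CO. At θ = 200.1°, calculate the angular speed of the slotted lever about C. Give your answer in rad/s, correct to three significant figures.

4.05

ω = 5.74 rad/s
Crank pin A relative to C: A = (d + r cosθ, r sinθ); lever angle φ = atan2(r sinθ, d + r cosθ).
Differentiating tanφ: φ̇ = rω(d cosθ + r)/(d² + r² + 2dr cosθ).
d² + r² + 2dr cosθ = |CA|² = 0.0171028 m²;  d cosθ + r = -0.10302 m.
|ω_lever| = |0.1171·5.74·-0.10302| / 0.0171028 = 4.0489 rad/s.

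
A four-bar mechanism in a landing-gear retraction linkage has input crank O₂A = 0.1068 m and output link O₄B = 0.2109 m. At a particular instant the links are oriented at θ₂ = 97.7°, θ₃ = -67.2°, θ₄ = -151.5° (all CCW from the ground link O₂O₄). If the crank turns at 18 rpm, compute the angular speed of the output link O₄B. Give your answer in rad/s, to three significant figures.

ω₂ = 1.885 rad/s (from 18 rpm).
Differentiating the loop-closure r₂e^{iθ₂}+r₃e^{iθ₃}=r₁+r₄e^{iθ₄} gives r₂ω₂e^{iθ₂}+r₃ω₃e^{iθ₃}=r₄ω₄e^{iθ₄}.
Eliminating the other unknown: ω₄ = r₂ω₂ sin(θ₂−θ₃) / [r₄ sin(θ₄−θ₃)].
Numerator sine = +0.26050; denominator sine = -0.99506.
Result = 0.1068·1.885·(+0.26050) / (0.2109·(-0.99506)) = -0.2499 rad/s; magnitude 0.2499 rad/s.

0.250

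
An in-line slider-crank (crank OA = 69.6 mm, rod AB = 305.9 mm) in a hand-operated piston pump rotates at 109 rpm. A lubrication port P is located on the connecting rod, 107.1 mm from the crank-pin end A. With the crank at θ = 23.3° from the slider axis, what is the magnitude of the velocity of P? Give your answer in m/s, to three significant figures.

ω = 11.41 rad/s.  Crank-pin speed |V_A| = rω = 0.79445 m/s, perpendicular to OA.
Rod angle: sinφ = −(r/L) sinθ ⇒ φ = -5.163°; ω_rod = −rω cosθ/√(L²−r²sin²θ) = -2.395 rad/s.
V_P = V_A + ω_rod × AP, with AP = 0.1071 m along the rod.
Components: V_Px = −rω sinθ − a·ω_rod·sinφ = -0.33732 m/s;  V_Py = rω cosθ + a·ω_rod·cosφ = +0.47419 m/s.
|V_P| = √(V_Px² + V_Py²) = 0.58193 m/s.

0.582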